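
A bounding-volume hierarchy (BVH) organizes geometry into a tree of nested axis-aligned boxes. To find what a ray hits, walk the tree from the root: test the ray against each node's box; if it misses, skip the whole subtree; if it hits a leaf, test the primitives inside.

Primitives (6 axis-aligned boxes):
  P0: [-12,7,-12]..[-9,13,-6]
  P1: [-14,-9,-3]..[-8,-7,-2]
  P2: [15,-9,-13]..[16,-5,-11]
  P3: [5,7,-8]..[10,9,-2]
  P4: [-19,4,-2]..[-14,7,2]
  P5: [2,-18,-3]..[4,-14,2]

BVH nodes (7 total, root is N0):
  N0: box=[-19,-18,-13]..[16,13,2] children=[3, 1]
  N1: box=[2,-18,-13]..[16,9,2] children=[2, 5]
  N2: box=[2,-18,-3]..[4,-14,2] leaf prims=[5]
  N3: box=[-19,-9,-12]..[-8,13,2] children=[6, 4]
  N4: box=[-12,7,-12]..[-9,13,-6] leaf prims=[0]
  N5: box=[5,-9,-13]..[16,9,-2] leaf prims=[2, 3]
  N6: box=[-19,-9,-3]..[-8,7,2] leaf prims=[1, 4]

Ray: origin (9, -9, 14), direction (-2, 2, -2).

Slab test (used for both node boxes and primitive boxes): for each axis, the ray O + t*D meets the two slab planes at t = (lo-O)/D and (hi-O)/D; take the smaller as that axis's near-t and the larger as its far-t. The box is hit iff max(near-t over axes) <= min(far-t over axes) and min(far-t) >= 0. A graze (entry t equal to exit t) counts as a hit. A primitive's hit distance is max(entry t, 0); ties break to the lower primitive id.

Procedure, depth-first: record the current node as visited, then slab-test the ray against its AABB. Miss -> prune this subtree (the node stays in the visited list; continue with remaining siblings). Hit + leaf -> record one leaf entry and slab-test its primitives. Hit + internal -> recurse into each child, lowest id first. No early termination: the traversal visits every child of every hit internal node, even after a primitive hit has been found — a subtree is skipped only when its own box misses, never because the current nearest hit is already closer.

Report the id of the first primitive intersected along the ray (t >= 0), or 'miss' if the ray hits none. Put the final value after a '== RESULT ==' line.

Trace the traversal:
N0 x:[-7/2,14] y:[-9/2,11] z:[6,27/2] -> hit [6,11], descend [1, 3]
  N1 x:[-7/2,7/2] y:[-9/2,9] z:[6,27/2] -> miss, prune
  N3 x:[17/2,14] y:[0,11] z:[6,13] -> hit [17/2,11], descend [4, 6]
    N4 x:[9,21/2] y:[8,11] z:[10,13] -> hit [10,21/2] leaf, test {P0@t=10}
    N6 x:[17/2,14] y:[0,8] z:[6,17/2] -> miss, prune

Summary -> nodes [0, 1, 3, 4, 6]; box-tests=5; leaf-entries=1; first=P0

== RESULT ==
0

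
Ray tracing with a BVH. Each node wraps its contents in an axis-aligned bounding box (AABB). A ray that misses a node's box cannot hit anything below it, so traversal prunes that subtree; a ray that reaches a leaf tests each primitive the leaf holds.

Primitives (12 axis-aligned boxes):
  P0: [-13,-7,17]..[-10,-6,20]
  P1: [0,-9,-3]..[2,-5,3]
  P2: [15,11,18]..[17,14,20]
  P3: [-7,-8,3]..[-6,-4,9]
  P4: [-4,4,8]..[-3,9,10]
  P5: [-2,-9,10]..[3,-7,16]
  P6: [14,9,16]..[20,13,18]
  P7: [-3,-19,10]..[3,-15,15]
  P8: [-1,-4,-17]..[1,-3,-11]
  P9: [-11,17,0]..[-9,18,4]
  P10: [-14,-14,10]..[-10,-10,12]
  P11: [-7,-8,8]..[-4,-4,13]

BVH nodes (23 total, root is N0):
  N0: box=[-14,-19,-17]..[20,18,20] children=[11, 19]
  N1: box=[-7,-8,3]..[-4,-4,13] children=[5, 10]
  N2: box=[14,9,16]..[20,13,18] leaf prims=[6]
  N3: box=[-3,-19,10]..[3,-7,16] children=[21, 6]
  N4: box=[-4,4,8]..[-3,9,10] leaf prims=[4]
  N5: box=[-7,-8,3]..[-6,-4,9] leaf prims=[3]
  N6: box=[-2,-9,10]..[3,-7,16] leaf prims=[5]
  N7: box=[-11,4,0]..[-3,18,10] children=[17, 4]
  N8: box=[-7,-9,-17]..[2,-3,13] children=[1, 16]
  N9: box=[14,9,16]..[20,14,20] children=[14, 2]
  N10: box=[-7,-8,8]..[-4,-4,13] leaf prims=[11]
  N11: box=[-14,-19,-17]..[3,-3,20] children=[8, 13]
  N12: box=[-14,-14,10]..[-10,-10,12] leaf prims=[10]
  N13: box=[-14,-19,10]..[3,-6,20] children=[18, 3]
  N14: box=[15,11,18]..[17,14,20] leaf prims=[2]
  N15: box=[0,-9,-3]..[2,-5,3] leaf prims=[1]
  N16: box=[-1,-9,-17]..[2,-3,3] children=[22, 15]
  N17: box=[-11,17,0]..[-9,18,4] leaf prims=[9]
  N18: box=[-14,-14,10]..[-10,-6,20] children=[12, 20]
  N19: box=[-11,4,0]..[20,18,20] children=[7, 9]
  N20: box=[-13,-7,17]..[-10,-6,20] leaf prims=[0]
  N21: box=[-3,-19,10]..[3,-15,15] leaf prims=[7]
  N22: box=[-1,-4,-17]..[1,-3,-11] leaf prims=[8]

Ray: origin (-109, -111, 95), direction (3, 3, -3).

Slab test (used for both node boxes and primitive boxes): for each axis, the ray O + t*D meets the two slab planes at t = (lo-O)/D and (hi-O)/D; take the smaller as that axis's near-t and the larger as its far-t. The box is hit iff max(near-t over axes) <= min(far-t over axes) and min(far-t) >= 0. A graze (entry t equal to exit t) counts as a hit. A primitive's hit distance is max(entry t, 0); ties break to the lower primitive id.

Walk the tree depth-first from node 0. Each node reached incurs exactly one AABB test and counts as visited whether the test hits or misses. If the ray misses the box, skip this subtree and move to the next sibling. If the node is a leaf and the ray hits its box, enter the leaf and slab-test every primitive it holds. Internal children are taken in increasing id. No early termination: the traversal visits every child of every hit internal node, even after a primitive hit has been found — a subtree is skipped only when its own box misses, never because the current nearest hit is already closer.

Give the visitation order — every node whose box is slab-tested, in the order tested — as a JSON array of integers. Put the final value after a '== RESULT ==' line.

Trace the traversal:
N0 x:[95/3,43] y:[92/3,43] z:[25,112/3] -> hit [95/3,112/3], descend [11, 19]
  N11 x:[95/3,112/3] y:[92/3,36] z:[25,112/3] -> hit [95/3,36], descend [8, 13]
    N8 x:[34,37] y:[34,36] z:[82/3,112/3] -> hit [34,36], descend [1, 16]
      N1 x:[34,35] y:[103/3,107/3] z:[82/3,92/3] -> miss, prune
      N16 x:[36,37] y:[34,36] z:[92/3,112/3] -> hit [36,36], descend [15, 22]
        N15 x:[109/3,37] y:[34,106/3] z:[92/3,98/3] -> miss, prune
        N22 x:[36,110/3] y:[107/3,36] z:[106/3,112/3] -> hit [36,36] leaf, test {P8@t=36}
    N13 x:[95/3,112/3] y:[92/3,35] z:[25,85/3] -> miss, prune
  N19 x:[98/3,43] y:[115/3,43] z:[25,95/3] -> miss, prune

9 AABB tests over nodes [0, 11, 8, 1, 16, 15, 22, 13, 19]; 1 leaf entered; closest P8.

== RESULT ==
[0, 11, 8, 1, 16, 15, 22, 13, 19]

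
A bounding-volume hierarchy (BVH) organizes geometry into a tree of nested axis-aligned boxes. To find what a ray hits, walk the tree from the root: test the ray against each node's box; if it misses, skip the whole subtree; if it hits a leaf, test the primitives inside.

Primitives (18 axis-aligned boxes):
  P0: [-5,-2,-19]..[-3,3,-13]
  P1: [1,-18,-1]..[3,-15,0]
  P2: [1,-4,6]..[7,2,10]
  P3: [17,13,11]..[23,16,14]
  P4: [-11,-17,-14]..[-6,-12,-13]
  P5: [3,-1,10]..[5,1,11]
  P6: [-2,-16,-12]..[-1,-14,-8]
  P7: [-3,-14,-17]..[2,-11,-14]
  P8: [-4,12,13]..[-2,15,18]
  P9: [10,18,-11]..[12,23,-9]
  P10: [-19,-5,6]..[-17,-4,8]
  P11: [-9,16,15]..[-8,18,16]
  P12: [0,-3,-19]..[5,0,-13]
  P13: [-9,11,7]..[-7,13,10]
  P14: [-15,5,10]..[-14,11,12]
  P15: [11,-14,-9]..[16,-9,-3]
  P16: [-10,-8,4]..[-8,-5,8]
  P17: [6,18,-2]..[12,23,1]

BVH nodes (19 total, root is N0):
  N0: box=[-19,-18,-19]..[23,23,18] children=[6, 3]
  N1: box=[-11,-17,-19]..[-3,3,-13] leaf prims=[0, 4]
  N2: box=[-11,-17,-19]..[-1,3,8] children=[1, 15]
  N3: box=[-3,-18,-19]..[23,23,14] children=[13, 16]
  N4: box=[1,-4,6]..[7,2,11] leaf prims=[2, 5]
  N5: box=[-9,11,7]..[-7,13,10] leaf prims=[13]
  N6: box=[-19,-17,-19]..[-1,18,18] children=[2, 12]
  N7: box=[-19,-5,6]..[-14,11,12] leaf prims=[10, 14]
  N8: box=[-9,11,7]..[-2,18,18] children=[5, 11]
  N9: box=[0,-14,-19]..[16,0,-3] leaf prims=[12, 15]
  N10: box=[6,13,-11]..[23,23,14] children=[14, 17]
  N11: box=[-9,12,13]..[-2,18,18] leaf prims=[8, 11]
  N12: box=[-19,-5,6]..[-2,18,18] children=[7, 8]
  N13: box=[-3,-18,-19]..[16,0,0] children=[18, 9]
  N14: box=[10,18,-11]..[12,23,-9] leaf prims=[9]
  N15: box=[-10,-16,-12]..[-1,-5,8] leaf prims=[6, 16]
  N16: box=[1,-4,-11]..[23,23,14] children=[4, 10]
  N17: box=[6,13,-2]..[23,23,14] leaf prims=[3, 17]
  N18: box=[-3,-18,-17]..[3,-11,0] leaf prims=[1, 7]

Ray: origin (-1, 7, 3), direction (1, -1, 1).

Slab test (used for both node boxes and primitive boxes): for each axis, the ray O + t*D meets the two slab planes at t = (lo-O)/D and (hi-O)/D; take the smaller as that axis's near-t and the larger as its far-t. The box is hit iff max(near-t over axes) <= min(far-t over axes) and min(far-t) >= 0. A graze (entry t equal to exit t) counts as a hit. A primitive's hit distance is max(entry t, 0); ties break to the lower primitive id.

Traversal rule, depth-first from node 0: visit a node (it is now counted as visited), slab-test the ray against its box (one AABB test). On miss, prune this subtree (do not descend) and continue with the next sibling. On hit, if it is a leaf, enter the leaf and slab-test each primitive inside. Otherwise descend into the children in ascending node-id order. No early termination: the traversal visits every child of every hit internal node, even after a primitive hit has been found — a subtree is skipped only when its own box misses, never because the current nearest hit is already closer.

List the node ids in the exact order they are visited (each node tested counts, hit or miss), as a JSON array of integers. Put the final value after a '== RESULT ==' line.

Traverse from the root:
N0 x:[-18,24] y:[-16,25] z:[-22,15] -> hit [-16,15], descend [3, 6]
  N3 x:[-2,24] y:[-16,25] z:[-22,11] -> hit [-2,11], descend [13, 16]
    N13 x:[-2,17] y:[7,25] z:[-22,-3] -> miss, prune
    N16 x:[2,24] y:[-16,11] z:[-14,11] -> hit [2,11], descend [4, 10]
      N4 x:[2,8] y:[5,11] z:[3,8] -> hit [5,8] leaf, test {P2@t=5, P5(miss)}
      N10 x:[7,24] y:[-16,-6] z:[-14,11] -> miss, prune
  N6 x:[-18,0] y:[-11,24] z:[-22,15] -> hit [-11,0], descend [2, 12]
    N2 x:[-10,0] y:[4,24] z:[-22,5] -> miss, prune
    N12 x:[-18,-1] y:[-11,12] z:[3,15] -> miss, prune

9 AABB tests over nodes [0, 3, 13, 16, 4, 10, 6, 2, 12]; 1 leaf entered; closest P2.

== RESULT ==
[0, 3, 13, 16, 4, 10, 6, 2, 12]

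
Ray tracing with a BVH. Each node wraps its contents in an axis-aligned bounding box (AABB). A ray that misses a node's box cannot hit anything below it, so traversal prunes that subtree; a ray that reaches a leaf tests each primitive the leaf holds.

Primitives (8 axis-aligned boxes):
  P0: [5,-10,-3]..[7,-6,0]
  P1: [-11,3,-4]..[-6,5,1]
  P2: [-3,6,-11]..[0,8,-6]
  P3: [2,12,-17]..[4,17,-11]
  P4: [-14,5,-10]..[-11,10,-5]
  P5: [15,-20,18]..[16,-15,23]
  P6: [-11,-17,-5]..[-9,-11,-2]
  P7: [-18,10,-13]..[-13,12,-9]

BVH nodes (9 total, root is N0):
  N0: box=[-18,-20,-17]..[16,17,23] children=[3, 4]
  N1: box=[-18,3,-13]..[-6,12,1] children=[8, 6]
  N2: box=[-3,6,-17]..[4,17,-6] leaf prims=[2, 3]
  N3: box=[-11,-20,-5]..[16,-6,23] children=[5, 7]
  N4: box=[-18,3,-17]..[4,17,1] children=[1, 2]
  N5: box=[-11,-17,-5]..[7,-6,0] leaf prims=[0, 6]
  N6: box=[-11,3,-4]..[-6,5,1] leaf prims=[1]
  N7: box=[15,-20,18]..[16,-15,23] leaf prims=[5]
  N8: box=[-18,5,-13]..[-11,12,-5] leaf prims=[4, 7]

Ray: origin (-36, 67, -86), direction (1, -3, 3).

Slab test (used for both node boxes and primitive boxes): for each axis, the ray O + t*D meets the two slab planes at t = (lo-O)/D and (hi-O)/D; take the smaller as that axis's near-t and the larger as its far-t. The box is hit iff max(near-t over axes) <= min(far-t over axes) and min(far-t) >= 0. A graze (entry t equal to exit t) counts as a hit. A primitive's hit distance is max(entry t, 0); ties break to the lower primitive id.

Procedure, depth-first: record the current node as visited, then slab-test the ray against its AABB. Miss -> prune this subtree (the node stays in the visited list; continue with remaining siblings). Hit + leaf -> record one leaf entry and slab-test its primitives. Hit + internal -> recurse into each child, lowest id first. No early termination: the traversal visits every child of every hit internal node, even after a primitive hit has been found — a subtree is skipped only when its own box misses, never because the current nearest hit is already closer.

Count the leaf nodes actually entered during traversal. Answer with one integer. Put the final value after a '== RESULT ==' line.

Walk:
N0 x:[18,52] y:[50/3,29] z:[23,109/3] -> hit [23,29], descend [3, 4]
  N3 x:[25,52] y:[73/3,29] z:[27,109/3] -> hit [27,29], descend [5, 7]
    N5 x:[25,43] y:[73/3,28] z:[27,86/3] -> hit [27,28] leaf, test {P0(miss), P6@t=27}
    N7 x:[51,52] y:[82/3,29] z:[104/3,109/3] -> miss, prune
  N4 x:[18,40] y:[50/3,64/3] z:[23,29] -> miss, prune

5 AABB tests over nodes [0, 3, 5, 7, 4]; 1 leaf entered; closest P6.

== RESULT ==
1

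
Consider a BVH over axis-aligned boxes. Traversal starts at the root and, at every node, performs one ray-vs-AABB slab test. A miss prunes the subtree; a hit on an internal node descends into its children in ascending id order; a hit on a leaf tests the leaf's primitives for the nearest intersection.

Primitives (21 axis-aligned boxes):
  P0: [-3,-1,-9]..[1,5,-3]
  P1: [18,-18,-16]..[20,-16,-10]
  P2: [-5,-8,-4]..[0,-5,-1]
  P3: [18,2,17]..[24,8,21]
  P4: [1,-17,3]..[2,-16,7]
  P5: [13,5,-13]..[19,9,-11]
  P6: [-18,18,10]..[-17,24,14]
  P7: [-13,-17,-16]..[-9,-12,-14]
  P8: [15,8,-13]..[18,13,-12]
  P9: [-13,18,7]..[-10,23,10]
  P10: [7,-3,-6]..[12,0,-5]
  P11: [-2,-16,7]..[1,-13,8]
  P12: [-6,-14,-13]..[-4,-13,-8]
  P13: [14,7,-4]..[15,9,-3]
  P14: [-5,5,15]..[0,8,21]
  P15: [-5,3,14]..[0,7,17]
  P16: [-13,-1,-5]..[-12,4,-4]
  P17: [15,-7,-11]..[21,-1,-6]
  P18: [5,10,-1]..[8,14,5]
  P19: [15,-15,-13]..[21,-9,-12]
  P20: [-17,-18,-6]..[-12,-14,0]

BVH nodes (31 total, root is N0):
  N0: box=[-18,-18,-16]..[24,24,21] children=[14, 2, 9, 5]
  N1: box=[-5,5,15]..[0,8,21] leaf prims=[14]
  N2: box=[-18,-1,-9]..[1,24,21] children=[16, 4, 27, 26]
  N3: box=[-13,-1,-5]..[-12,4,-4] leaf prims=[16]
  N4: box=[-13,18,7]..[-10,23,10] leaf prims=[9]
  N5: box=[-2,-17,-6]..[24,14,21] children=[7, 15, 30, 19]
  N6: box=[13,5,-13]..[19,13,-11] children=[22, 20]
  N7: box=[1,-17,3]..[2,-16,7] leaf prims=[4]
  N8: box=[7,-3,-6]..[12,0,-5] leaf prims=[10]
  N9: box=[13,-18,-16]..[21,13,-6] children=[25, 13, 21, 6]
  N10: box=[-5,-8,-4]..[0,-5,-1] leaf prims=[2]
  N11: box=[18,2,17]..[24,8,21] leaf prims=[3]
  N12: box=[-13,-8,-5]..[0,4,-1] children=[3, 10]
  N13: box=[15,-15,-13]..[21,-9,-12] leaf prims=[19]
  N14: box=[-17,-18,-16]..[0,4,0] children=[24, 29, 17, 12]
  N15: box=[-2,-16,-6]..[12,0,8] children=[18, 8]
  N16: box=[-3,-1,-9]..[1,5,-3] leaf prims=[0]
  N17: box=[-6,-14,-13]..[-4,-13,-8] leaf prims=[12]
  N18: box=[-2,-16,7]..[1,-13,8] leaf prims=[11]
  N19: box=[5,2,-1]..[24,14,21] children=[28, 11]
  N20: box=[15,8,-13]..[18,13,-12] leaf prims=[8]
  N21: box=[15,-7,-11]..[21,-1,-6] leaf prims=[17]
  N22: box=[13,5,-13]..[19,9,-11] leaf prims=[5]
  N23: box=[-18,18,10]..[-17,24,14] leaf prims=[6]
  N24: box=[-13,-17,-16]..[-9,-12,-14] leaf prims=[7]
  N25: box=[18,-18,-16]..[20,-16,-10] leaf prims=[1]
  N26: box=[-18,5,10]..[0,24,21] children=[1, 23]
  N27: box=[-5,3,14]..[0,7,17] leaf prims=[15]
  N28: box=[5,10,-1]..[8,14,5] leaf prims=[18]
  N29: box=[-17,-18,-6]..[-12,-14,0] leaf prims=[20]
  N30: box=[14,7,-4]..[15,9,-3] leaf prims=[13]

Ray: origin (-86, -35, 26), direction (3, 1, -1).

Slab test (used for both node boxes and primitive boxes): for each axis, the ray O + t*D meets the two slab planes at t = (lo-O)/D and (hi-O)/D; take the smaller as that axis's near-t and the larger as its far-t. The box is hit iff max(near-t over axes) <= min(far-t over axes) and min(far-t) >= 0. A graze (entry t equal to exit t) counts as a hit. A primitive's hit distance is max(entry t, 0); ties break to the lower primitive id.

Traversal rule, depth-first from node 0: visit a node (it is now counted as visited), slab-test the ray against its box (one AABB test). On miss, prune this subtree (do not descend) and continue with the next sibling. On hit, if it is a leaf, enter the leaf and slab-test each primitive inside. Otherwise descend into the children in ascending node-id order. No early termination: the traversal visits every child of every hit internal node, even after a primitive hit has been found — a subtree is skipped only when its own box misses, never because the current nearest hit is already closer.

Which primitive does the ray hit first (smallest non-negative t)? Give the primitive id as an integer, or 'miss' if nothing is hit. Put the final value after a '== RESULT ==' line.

Walk:
N0 x:[68/3,110/3] y:[17,59] z:[5,42] -> hit [68/3,110/3], descend [2, 5, 9, 14]
  N2 x:[68/3,29] y:[34,59] z:[5,35] -> miss, prune
  N5 x:[28,110/3] y:[18,49] z:[5,32] -> hit [28,32], descend [7, 15, 19, 30]
    N7 x:[29,88/3] y:[18,19] z:[19,23] -> miss, prune
    N15 x:[28,98/3] y:[19,35] z:[18,32] -> hit [28,32], descend [8, 18]
      N8 x:[31,98/3] y:[32,35] z:[31,32] -> hit [32,32] leaf, test {P10@t=32}
      N18 x:[28,29] y:[19,22] z:[18,19] -> miss, prune
    N19 x:[91/3,110/3] y:[37,49] z:[5,27] -> miss, prune
    N30 x:[100/3,101/3] y:[42,44] z:[29,30] -> miss, prune
  N9 x:[33,107/3] y:[17,48] z:[32,42] -> hit [33,107/3], descend [6, 13, 21, 25]
    N6 x:[33,35] y:[40,48] z:[37,39] -> miss, prune
    N13 x:[101/3,107/3] y:[20,26] z:[38,39] -> miss, prune
    N21 x:[101/3,107/3] y:[28,34] z:[32,37] -> hit [101/3,34] leaf, test {P17@t=101/3}
    N25 x:[104/3,106/3] y:[17,19] z:[36,42] -> miss, prune
  N14 x:[23,86/3] y:[17,39] z:[26,42] -> hit [26,86/3], descend [12, 17, 24, 29]
    N12 x:[73/3,86/3] y:[27,39] z:[27,31] -> hit [27,86/3], descend [3, 10]
      N3 x:[73/3,74/3] y:[34,39] z:[30,31] -> miss, prune
      N10 x:[27,86/3] y:[27,30] z:[27,30] -> hit [27,86/3] leaf, test {P2@t=27}
    N17 x:[80/3,82/3] y:[21,22] z:[34,39] -> miss, prune
    N24 x:[73/3,77/3] y:[18,23] z:[40,42] -> miss, prune
    N29 x:[23,74/3] y:[17,21] z:[26,32] -> miss, prune

21 AABB tests over nodes [0, 2, 5, 7, 15, 8, 18, 19, 30, 9, 6, 13, 21, 25, 14, 12, 3, 10, 17, 24, 29]; 3 leaves entered; closest P2.

== RESULT ==
2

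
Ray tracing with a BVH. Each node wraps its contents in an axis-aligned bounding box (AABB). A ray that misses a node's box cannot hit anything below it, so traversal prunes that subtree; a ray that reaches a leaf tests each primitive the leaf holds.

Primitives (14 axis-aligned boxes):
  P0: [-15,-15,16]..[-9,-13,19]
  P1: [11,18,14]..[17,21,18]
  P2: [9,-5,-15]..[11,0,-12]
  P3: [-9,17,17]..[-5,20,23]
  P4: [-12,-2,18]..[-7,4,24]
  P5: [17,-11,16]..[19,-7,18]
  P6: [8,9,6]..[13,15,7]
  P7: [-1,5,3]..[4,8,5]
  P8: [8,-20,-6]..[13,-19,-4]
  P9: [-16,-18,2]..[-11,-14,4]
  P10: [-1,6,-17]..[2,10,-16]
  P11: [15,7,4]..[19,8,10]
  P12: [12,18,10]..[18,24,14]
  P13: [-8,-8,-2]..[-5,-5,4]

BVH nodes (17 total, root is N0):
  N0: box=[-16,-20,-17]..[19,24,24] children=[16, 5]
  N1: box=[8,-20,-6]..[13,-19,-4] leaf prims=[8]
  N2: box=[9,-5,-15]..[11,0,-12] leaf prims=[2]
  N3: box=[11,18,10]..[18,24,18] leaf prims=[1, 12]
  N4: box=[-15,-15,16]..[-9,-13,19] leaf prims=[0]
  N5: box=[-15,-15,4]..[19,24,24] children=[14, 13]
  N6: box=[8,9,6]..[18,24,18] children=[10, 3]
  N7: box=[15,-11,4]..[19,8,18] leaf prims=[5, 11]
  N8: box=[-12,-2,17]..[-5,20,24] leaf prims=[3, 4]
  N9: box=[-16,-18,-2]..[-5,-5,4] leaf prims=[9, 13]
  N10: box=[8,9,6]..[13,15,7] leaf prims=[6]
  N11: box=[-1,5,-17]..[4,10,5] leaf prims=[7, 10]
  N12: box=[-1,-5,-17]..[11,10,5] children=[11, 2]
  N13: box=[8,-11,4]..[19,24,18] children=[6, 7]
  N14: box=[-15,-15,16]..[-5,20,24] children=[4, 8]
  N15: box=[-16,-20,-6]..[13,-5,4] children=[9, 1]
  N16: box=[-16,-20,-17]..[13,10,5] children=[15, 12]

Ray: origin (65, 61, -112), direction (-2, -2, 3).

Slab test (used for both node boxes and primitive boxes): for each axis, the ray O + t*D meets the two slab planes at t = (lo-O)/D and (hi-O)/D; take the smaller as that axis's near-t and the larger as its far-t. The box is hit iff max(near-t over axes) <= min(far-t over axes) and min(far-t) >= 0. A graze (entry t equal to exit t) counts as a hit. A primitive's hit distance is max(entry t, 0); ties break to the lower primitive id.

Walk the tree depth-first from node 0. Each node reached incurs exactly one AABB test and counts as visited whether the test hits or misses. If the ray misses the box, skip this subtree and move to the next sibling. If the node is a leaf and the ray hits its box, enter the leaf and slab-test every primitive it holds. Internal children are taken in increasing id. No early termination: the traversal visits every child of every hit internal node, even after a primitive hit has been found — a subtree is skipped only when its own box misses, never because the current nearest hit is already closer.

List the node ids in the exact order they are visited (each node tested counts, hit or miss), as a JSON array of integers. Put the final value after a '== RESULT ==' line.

Walk:
N0 x:[23,81/2] y:[37/2,81/2] z:[95/3,136/3] -> hit [95/3,81/2], descend [5, 16]
  N5 x:[23,40] y:[37/2,38] z:[116/3,136/3] -> miss, prune
  N16 x:[26,81/2] y:[51/2,81/2] z:[95/3,39] -> hit [95/3,39], descend [12, 15]
    N12 x:[27,33] y:[51/2,33] z:[95/3,39] -> hit [95/3,33], descend [2, 11]
      N2 x:[27,28] y:[61/2,33] z:[97/3,100/3] -> miss, prune
      N11 x:[61/2,33] y:[51/2,28] z:[95/3,39] -> miss, prune
    N15 x:[26,81/2] y:[33,81/2] z:[106/3,116/3] -> hit [106/3,116/3], descend [1, 9]
      N1 x:[26,57/2] y:[40,81/2] z:[106/3,36] -> miss, prune
      N9 x:[35,81/2] y:[33,79/2] z:[110/3,116/3] -> hit [110/3,116/3] leaf, test {P9@t=38, P13(miss)}

9 AABB tests over nodes [0, 5, 16, 12, 2, 11, 15, 1, 9]; 1 leaf entered; closest P9.

== RESULT ==
[0, 5, 16, 12, 2, 11, 15, 1, 9]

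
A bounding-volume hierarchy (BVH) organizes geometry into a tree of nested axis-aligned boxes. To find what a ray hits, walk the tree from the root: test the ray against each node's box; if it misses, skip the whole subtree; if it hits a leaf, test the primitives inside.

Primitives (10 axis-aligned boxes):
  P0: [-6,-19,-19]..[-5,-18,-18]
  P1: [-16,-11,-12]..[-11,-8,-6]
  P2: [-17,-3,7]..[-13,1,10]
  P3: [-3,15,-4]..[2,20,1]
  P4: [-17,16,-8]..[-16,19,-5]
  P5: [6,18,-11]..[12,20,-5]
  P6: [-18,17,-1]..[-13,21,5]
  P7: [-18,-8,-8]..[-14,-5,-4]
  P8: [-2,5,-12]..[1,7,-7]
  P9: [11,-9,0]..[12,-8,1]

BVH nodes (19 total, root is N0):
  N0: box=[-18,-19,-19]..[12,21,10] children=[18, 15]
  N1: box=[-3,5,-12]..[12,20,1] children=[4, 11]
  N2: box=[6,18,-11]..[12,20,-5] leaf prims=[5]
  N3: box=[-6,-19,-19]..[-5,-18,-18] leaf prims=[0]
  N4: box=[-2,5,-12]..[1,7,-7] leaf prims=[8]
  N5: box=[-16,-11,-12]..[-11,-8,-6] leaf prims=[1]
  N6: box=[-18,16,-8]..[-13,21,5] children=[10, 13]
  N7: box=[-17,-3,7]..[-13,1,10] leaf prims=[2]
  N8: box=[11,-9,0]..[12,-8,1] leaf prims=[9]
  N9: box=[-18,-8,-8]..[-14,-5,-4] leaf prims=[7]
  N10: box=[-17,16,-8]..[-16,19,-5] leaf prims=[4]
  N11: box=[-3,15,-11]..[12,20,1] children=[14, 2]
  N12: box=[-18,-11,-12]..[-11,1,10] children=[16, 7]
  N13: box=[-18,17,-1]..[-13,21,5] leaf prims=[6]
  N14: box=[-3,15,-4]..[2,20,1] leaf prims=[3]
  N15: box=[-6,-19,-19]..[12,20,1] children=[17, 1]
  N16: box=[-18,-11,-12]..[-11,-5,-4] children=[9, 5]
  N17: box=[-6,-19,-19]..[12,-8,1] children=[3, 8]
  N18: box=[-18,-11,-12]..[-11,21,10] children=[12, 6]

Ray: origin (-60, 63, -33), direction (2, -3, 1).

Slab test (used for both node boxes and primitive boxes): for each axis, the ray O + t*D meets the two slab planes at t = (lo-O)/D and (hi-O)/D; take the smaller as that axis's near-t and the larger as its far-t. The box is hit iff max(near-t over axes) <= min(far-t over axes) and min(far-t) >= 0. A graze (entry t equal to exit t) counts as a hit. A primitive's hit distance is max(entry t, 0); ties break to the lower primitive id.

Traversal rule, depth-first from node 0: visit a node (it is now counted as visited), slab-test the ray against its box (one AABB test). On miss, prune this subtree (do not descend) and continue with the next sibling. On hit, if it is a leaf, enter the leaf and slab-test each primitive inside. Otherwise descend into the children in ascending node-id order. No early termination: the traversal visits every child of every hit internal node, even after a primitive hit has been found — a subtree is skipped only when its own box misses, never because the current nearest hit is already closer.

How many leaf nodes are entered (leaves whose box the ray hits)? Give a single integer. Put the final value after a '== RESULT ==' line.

Trace the traversal:
N0 x:[21,36] y:[14,82/3] z:[14,43] -> hit [21,82/3], descend [15, 18]
  N15 x:[27,36] y:[43/3,82/3] z:[14,34] -> hit [27,82/3], descend [1, 17]
    N1 x:[57/2,36] y:[43/3,58/3] z:[21,34] -> miss, prune
    N17 x:[27,36] y:[71/3,82/3] z:[14,34] -> hit [27,82/3], descend [3, 8]
      N3 x:[27,55/2] y:[27,82/3] z:[14,15] -> miss, prune
      N8 x:[71/2,36] y:[71/3,24] z:[33,34] -> miss, prune
  N18 x:[21,49/2] y:[14,74/3] z:[21,43] -> hit [21,49/2], descend [6, 12]
    N6 x:[21,47/2] y:[14,47/3] z:[25,38] -> miss, prune
    N12 x:[21,49/2] y:[62/3,74/3] z:[21,43] -> hit [21,49/2], descend [7, 16]
      N7 x:[43/2,47/2] y:[62/3,22] z:[40,43] -> miss, prune
      N16 x:[21,49/2] y:[68/3,74/3] z:[21,29] -> hit [68/3,49/2], descend [5, 9]
        N5 x:[22,49/2] y:[71/3,74/3] z:[21,27] -> hit [71/3,49/2] leaf, test {P1@t=71/3}
        N9 x:[21,23] y:[68/3,71/3] z:[25,29] -> miss, prune

order=[0, 15, 1, 17, 3, 8, 18, 6, 12, 7, 16, 5, 9]  |boxes|=13  |leaves|=1  hit=P1

== RESULT ==
1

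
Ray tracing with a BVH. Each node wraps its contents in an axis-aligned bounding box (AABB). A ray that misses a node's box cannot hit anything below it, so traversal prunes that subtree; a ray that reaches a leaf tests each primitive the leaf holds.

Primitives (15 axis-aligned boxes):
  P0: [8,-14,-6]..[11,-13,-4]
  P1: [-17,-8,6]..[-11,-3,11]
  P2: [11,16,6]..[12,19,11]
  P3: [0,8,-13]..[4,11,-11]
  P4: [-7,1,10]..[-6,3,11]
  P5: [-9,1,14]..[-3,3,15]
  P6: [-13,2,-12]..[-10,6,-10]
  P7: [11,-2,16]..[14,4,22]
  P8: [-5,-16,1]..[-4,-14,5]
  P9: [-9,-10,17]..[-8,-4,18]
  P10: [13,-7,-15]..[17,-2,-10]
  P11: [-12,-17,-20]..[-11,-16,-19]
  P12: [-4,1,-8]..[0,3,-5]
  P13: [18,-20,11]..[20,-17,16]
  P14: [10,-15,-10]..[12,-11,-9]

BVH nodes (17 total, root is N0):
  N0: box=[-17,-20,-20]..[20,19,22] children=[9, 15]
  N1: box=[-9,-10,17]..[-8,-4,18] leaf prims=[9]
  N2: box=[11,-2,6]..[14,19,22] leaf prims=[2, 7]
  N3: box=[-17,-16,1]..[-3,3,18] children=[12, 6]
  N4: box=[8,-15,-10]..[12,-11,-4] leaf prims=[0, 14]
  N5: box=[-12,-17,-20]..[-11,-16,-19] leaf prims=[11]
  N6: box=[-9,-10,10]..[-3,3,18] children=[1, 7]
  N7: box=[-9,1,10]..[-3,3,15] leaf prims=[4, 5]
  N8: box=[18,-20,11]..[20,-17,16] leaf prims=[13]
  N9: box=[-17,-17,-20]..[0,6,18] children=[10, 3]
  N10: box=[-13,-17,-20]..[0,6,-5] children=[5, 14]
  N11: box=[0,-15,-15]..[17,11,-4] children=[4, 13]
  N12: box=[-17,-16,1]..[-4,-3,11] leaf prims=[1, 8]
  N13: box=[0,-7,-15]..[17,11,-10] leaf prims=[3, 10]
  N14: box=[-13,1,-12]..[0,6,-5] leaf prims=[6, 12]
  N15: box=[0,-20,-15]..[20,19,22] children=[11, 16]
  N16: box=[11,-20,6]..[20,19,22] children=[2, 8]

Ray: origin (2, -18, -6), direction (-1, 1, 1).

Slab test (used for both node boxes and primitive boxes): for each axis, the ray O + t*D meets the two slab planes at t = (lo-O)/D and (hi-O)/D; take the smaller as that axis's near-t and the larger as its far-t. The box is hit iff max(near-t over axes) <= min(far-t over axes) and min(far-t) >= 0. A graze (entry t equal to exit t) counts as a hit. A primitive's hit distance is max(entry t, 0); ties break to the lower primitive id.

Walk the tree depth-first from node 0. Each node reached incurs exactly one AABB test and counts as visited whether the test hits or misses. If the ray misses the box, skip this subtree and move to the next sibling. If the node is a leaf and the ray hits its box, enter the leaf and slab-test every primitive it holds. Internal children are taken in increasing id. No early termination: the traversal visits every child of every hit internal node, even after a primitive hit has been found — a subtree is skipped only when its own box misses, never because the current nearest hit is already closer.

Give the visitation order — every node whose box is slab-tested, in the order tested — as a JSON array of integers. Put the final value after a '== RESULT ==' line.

Traverse from the root:
N0 x:[-18,19] y:[-2,37] z:[-14,28] -> hit [-2,19], descend [9, 15]
  N9 x:[2,19] y:[1,24] z:[-14,24] -> hit [2,19], descend [3, 10]
    N3 x:[5,19] y:[2,21] z:[7,24] -> hit [7,19], descend [6, 12]
      N6 x:[5,11] y:[8,21] z:[16,24] -> miss, prune
      N12 x:[6,19] y:[2,15] z:[7,17] -> hit [7,15] leaf, test {P1@t=13, P8(miss)}
    N10 x:[2,15] y:[1,24] z:[-14,1] -> miss, prune
  N15 x:[-18,2] y:[-2,37] z:[-9,28] -> hit [-2,2], descend [11, 16]
    N11 x:[-15,2] y:[3,29] z:[-9,2] -> miss, prune
    N16 x:[-18,-9] y:[-2,37] z:[12,28] -> miss, prune

Summary -> nodes [0, 9, 3, 6, 12, 10, 15, 11, 16]; box-tests=9; leaf-entries=1; first=P1

== RESULT ==
[0, 9, 3, 6, 12, 10, 15, 11, 16]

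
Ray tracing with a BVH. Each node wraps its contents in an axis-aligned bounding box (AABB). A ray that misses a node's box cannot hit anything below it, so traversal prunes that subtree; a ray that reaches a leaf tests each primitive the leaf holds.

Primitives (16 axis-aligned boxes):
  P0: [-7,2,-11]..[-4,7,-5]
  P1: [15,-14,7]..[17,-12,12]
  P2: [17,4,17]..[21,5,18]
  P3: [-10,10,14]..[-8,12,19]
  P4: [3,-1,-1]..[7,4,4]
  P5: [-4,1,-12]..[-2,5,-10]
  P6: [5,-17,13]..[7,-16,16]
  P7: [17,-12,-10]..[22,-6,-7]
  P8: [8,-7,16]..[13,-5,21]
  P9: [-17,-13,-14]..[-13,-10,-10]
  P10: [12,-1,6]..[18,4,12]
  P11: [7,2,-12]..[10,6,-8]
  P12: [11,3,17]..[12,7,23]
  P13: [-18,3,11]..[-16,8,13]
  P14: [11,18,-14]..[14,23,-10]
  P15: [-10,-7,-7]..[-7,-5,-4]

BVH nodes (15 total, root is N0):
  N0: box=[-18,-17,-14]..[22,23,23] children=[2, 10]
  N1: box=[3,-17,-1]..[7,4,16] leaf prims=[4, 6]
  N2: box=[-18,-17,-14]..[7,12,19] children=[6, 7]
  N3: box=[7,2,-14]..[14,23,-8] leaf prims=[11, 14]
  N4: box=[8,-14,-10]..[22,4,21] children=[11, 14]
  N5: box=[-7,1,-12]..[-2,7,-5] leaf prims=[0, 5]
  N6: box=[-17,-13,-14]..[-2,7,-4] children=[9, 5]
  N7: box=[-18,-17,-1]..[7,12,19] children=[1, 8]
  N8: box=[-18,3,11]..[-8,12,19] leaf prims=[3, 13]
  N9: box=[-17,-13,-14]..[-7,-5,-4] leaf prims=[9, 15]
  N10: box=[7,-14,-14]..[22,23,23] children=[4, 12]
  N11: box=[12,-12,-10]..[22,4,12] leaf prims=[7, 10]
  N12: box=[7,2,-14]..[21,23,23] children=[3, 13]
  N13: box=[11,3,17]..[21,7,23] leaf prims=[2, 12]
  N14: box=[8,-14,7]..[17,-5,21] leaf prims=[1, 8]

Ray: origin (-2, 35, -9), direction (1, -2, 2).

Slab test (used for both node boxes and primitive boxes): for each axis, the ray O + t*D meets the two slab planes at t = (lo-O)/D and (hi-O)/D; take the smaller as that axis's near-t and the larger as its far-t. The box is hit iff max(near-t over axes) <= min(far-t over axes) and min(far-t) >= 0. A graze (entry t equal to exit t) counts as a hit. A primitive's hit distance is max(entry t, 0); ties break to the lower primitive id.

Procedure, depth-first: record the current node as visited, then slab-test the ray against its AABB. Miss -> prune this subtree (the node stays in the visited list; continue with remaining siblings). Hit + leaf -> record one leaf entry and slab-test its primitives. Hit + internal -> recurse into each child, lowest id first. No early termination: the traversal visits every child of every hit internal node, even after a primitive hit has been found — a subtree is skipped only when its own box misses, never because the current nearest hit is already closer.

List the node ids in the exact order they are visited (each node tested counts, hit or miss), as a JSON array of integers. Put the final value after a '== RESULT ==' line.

Trace the traversal:
N0 x:[-16,24] y:[6,26] z:[-5/2,16] -> hit [6,16], descend [2, 10]
  N2 x:[-16,9] y:[23/2,26] z:[-5/2,14] -> miss, prune
  N10 x:[9,24] y:[6,49/2] z:[-5/2,16] -> hit [9,16], descend [4, 12]
    N4 x:[10,24] y:[31/2,49/2] z:[-1/2,15] -> miss, prune
    N12 x:[9,23] y:[6,33/2] z:[-5/2,16] -> hit [9,16], descend [3, 13]
      N3 x:[9,16] y:[6,33/2] z:[-5/2,1/2] -> miss, prune
      N13 x:[13,23] y:[14,16] z:[13,16] -> hit [14,16] leaf, test {P2(miss), P12@t=14}

Summary -> nodes [0, 2, 10, 4, 12, 3, 13]; box-tests=7; leaf-entries=1; first=P12

== RESULT ==
[0, 2, 10, 4, 12, 3, 13]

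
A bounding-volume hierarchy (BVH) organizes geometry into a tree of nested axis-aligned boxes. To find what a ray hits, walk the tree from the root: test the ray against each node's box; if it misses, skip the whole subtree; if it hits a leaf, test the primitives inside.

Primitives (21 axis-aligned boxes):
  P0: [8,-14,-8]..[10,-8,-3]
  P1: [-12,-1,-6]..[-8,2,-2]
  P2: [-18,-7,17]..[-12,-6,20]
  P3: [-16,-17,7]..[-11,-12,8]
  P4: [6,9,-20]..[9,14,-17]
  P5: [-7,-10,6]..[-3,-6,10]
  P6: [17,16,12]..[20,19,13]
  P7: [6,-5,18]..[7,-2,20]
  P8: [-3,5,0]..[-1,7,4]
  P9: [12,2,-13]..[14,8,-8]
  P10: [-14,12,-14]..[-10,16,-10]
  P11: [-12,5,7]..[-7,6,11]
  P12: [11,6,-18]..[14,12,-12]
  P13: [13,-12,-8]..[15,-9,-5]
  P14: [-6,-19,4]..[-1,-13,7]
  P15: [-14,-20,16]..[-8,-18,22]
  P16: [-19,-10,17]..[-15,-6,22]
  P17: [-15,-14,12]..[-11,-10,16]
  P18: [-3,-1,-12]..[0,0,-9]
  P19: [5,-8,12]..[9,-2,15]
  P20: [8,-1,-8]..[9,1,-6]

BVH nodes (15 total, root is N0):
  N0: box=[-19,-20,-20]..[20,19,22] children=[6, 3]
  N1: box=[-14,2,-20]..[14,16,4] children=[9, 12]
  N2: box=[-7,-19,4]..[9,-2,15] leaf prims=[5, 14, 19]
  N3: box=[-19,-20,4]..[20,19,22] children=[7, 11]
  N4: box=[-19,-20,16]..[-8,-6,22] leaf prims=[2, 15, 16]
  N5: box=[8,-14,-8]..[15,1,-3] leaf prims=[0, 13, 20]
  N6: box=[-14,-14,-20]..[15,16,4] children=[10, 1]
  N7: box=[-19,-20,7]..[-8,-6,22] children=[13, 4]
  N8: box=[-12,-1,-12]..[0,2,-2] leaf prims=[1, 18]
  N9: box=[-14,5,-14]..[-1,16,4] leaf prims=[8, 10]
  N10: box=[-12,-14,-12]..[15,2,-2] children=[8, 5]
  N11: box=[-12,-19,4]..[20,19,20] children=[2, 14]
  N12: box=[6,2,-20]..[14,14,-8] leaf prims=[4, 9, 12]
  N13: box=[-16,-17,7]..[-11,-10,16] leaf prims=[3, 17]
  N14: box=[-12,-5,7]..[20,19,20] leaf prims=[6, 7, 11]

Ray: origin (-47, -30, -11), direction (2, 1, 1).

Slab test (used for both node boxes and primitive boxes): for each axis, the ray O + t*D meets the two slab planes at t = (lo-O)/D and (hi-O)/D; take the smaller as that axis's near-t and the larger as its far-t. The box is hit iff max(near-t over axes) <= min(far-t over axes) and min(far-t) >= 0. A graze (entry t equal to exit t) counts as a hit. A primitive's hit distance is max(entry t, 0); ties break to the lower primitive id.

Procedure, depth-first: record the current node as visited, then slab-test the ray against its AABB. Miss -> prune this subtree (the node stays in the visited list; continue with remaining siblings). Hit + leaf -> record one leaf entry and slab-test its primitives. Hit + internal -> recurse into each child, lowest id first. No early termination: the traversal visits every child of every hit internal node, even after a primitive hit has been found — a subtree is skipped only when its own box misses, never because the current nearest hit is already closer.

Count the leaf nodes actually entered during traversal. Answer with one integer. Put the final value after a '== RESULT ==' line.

Trace the traversal:
N0 x:[14,67/2] y:[10,49] z:[-9,33] -> hit [14,33], descend [3, 6]
  N3 x:[14,67/2] y:[10,49] z:[15,33] -> hit [15,33], descend [7, 11]
    N7 x:[14,39/2] y:[10,24] z:[18,33] -> hit [18,39/2], descend [4, 13]
      N4 x:[14,39/2] y:[10,24] z:[27,33] -> miss, prune
      N13 x:[31/2,18] y:[13,20] z:[18,27] -> hit [18,18] leaf, test {P3@t=18, P17(miss)}
    N11 x:[35/2,67/2] y:[11,49] z:[15,31] -> hit [35/2,31], descend [2, 14]
      N2 x:[20,28] y:[11,28] z:[15,26] -> hit [20,26] leaf, test {P5@t=20, P14(miss), P19@t=26}
      N14 x:[35/2,67/2] y:[25,49] z:[18,31] -> hit [25,31] leaf, test {P6(miss), P7(miss), P11(miss)}
  N6 x:[33/2,31] y:[16,46] z:[-9,15] -> miss, prune

9 AABB tests over nodes [0, 3, 7, 4, 13, 11, 2, 14, 6]; 3 leaves entered; closest P3.

== RESULT ==
3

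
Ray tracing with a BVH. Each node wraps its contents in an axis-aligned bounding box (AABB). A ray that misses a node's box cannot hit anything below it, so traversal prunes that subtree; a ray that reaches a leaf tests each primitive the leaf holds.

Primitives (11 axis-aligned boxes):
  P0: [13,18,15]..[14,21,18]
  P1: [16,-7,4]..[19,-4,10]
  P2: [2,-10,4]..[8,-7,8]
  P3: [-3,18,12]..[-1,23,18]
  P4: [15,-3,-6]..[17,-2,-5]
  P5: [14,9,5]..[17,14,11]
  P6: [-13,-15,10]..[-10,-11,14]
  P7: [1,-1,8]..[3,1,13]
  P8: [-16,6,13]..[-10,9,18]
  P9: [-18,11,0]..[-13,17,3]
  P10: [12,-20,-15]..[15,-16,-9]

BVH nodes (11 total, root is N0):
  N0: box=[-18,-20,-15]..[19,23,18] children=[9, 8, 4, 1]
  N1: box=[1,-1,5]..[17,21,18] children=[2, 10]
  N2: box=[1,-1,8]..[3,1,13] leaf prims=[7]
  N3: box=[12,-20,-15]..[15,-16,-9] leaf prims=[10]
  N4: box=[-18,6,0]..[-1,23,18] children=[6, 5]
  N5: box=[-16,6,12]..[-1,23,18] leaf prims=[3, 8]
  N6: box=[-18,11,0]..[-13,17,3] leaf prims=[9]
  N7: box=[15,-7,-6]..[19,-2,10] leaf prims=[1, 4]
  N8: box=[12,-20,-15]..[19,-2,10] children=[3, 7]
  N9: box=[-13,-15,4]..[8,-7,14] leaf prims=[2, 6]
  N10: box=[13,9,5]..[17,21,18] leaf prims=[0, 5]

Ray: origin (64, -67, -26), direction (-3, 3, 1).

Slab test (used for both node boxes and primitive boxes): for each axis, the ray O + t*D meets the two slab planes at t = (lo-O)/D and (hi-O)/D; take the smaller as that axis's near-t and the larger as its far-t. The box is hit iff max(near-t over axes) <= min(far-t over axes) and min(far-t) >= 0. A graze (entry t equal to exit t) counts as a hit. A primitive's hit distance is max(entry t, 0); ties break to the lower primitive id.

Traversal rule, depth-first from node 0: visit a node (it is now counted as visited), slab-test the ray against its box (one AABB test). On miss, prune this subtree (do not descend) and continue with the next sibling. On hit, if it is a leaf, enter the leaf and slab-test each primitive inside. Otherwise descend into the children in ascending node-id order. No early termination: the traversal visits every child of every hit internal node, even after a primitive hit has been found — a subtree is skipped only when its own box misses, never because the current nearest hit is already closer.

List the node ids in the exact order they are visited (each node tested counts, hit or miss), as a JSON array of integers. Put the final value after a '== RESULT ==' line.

Traverse from the root:
N0 x:[15,82/3] y:[47/3,30] z:[11,44] -> hit [47/3,82/3], descend [1, 4, 8, 9]
  N1 x:[47/3,21] y:[22,88/3] z:[31,44] -> miss, prune
  N4 x:[65/3,82/3] y:[73/3,30] z:[26,44] -> hit [26,82/3], descend [5, 6]
    N5 x:[65/3,80/3] y:[73/3,30] z:[38,44] -> miss, prune
    N6 x:[77/3,82/3] y:[26,28] z:[26,29] -> hit [26,82/3] leaf, test {P9@t=26}
  N8 x:[15,52/3] y:[47/3,65/3] z:[11,36] -> hit [47/3,52/3], descend [3, 7]
    N3 x:[49/3,52/3] y:[47/3,17] z:[11,17] -> hit [49/3,17] leaf, test {P10@t=49/3}
    N7 x:[15,49/3] y:[20,65/3] z:[20,36] -> miss, prune
  N9 x:[56/3,77/3] y:[52/3,20] z:[30,40] -> miss, prune

order=[0, 1, 4, 5, 6, 8, 3, 7, 9]  |boxes|=9  |leaves|=2  hit=P10

== RESULT ==
[0, 1, 4, 5, 6, 8, 3, 7, 9]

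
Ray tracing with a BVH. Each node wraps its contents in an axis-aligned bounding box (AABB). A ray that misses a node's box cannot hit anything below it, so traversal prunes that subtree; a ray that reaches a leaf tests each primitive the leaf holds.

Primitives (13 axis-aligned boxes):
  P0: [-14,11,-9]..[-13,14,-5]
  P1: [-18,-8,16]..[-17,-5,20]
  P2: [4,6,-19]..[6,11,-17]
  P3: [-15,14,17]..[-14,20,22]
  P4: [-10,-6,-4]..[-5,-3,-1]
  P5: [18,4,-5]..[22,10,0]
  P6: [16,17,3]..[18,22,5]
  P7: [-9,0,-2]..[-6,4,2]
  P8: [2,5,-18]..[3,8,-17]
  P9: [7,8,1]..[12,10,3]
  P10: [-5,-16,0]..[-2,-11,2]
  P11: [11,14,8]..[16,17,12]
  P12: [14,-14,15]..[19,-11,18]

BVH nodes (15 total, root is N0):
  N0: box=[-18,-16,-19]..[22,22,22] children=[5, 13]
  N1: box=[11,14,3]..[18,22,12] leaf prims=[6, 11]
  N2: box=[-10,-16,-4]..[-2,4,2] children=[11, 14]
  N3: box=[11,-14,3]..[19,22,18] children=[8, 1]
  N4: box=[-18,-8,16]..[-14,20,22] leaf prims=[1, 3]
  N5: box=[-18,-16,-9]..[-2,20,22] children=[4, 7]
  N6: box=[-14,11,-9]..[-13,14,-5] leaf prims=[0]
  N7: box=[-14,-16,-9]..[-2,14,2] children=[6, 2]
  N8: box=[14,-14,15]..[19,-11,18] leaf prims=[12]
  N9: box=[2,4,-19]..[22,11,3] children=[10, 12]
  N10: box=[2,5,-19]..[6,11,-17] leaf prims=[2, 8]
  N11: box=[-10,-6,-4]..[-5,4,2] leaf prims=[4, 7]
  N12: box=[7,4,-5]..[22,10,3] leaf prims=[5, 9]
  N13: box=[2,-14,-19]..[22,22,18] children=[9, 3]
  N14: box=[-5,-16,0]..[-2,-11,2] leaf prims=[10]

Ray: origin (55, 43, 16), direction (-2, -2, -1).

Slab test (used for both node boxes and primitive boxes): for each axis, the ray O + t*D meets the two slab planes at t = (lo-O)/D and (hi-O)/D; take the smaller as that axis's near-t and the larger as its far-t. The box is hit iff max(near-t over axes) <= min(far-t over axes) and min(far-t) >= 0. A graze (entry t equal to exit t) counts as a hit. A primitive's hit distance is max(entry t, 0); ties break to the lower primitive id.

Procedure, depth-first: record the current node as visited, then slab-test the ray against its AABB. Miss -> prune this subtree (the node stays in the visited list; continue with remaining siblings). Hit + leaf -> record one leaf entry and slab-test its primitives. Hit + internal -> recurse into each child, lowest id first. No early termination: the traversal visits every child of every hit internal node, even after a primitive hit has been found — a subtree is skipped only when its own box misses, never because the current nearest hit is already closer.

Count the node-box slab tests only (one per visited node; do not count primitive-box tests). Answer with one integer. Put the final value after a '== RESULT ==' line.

Walk:
N0 x:[33/2,73/2] y:[21/2,59/2] z:[-6,35] -> hit [33/2,59/2], descend [5, 13]
  N5 x:[57/2,73/2] y:[23/2,59/2] z:[-6,25] -> miss, prune
  N13 x:[33/2,53/2] y:[21/2,57/2] z:[-2,35] -> hit [33/2,53/2], descend [3, 9]
    N3 x:[18,22] y:[21/2,57/2] z:[-2,13] -> miss, prune
    N9 x:[33/2,53/2] y:[16,39/2] z:[13,35] -> hit [33/2,39/2], descend [10, 12]
      N10 x:[49/2,53/2] y:[16,19] z:[33,35] -> miss, prune
      N12 x:[33/2,24] y:[33/2,39/2] z:[13,21] -> hit [33/2,39/2] leaf, test {P5@t=33/2, P9(miss)}

order=[0, 5, 13, 3, 9, 10, 12]  |boxes|=7  |leaves|=1  hit=P5

== RESULT ==
7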